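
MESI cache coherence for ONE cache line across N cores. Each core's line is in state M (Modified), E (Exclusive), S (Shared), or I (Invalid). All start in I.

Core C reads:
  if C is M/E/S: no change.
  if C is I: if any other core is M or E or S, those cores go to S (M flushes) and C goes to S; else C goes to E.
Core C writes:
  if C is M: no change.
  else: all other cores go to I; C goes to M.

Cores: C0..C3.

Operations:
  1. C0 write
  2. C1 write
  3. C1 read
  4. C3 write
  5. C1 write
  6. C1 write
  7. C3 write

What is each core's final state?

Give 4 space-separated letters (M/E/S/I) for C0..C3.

Op 1: C0 write [C0 write: invalidate none -> C0=M] -> [M,I,I,I]
Op 2: C1 write [C1 write: invalidate ['C0=M'] -> C1=M] -> [I,M,I,I]
Op 3: C1 read [C1 read: already in M, no change] -> [I,M,I,I]
Op 4: C3 write [C3 write: invalidate ['C1=M'] -> C3=M] -> [I,I,I,M]
Op 5: C1 write [C1 write: invalidate ['C3=M'] -> C1=M] -> [I,M,I,I]
Op 6: C1 write [C1 write: already M (modified), no change] -> [I,M,I,I]
Op 7: C3 write [C3 write: invalidate ['C1=M'] -> C3=M] -> [I,I,I,M]

Answer: I I I M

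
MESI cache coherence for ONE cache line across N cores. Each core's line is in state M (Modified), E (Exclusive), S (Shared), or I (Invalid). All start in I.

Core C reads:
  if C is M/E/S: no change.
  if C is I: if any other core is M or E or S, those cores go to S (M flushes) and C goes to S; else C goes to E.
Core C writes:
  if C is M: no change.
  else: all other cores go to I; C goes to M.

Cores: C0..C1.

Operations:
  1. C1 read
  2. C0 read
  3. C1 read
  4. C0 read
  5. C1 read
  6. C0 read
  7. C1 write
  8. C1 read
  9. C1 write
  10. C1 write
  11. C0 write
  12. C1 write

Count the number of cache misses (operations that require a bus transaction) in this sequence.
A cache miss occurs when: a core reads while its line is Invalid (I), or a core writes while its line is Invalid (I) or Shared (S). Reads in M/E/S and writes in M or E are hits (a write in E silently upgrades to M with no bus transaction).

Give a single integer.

Op 1: C1 read [C1 read from I: no other sharers -> C1=E (exclusive)] -> [I,E] [MISS #1: read from I]
Op 2: C0 read [C0 read from I: others=['C1=E'] -> C0=S, others downsized to S] -> [S,S] [MISS #2: read from I]
Op 3: C1 read [C1 read: already in S, no change] -> [S,S] [hit: read from S]
Op 4: C0 read [C0 read: already in S, no change] -> [S,S] [hit: read from S]
Op 5: C1 read [C1 read: already in S, no change] -> [S,S] [hit: read from S]
Op 6: C0 read [C0 read: already in S, no change] -> [S,S] [hit: read from S]
Op 7: C1 write [C1 write: invalidate ['C0=S'] -> C1=M] -> [I,M] [MISS #3: write from S]
Op 8: C1 read [C1 read: already in M, no change] -> [I,M] [hit: read from M]
Op 9: C1 write [C1 write: already M (modified), no change] -> [I,M] [hit: write from M]
Op 10: C1 write [C1 write: already M (modified), no change] -> [I,M] [hit: write from M]
Op 11: C0 write [C0 write: invalidate ['C1=M'] -> C0=M] -> [M,I] [MISS #4: write from I]
Op 12: C1 write [C1 write: invalidate ['C0=M'] -> C1=M] -> [I,M] [MISS #5: write from I]

Answer: 5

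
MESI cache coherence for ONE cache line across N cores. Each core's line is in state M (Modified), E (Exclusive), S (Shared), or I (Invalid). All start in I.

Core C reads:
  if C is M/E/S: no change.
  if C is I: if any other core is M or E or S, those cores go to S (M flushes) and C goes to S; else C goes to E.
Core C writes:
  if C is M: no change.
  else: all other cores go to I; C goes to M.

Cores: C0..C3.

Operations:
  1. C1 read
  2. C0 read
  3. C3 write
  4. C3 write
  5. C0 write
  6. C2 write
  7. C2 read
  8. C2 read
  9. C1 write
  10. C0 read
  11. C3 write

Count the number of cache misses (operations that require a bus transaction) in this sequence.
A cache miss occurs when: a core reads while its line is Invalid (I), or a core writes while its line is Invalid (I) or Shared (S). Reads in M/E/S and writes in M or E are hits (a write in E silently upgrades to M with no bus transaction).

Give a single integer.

Op 1: C1 read [C1 read from I: no other sharers -> C1=E (exclusive)] -> [I,E,I,I] [MISS #1: read from I]
Op 2: C0 read [C0 read from I: others=['C1=E'] -> C0=S, others downsized to S] -> [S,S,I,I] [MISS #2: read from I]
Op 3: C3 write [C3 write: invalidate ['C0=S', 'C1=S'] -> C3=M] -> [I,I,I,M] [MISS #3: write from I]
Op 4: C3 write [C3 write: already M (modified), no change] -> [I,I,I,M] [hit: write from M]
Op 5: C0 write [C0 write: invalidate ['C3=M'] -> C0=M] -> [M,I,I,I] [MISS #4: write from I]
Op 6: C2 write [C2 write: invalidate ['C0=M'] -> C2=M] -> [I,I,M,I] [MISS #5: write from I]
Op 7: C2 read [C2 read: already in M, no change] -> [I,I,M,I] [hit: read from M]
Op 8: C2 read [C2 read: already in M, no change] -> [I,I,M,I] [hit: read from M]
Op 9: C1 write [C1 write: invalidate ['C2=M'] -> C1=M] -> [I,M,I,I] [MISS #6: write from I]
Op 10: C0 read [C0 read from I: others=['C1=M'] -> C0=S, others downsized to S] -> [S,S,I,I] [MISS #7: read from I]
Op 11: C3 write [C3 write: invalidate ['C0=S', 'C1=S'] -> C3=M] -> [I,I,I,M] [MISS #8: write from I]

Answer: 8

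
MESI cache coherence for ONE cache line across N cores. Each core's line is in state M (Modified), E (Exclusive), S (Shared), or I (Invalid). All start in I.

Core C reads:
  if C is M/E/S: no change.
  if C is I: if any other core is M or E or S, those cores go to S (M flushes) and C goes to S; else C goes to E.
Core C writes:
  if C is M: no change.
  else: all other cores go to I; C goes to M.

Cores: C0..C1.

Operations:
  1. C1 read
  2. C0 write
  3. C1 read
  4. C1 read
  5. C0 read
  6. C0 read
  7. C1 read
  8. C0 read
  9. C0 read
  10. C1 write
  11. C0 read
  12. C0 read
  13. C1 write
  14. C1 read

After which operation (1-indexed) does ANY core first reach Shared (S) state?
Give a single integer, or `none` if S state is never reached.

Op 1: C1 read [C1 read from I: no other sharers -> C1=E (exclusive)] -> [I,E]
Op 2: C0 write [C0 write: invalidate ['C1=E'] -> C0=M] -> [M,I]
Op 3: C1 read [C1 read from I: others=['C0=M'] -> C1=S, others downsized to S] -> [S,S]
  -> First S state at op 3; remaining ops need not be traced.

Answer: 3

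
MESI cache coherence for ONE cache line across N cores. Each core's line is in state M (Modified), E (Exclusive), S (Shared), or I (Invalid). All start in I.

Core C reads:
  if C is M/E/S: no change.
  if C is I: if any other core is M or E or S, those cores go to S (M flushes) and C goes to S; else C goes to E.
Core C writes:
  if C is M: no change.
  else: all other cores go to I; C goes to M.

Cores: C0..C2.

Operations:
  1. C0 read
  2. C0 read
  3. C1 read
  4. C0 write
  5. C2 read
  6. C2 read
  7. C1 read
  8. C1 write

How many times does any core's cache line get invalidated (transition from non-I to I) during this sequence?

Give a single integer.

Op 1: C0 read [C0 read from I: no other sharers -> C0=E (exclusive)] -> [E,I,I] (invalidations this op: 0; running total: 0)
Op 2: C0 read [C0 read: already in E, no change] -> [E,I,I] (invalidations this op: 0; running total: 0)
Op 3: C1 read [C1 read from I: others=['C0=E'] -> C1=S, others downsized to S] -> [S,S,I] (invalidations this op: 0; running total: 0)
Op 4: C0 write [C0 write: invalidate ['C1=S'] -> C0=M] -> [M,I,I] (invalidations this op: 1; running total: 1)
Op 5: C2 read [C2 read from I: others=['C0=M'] -> C2=S, others downsized to S] -> [S,I,S] (invalidations this op: 0; running total: 1)
Op 6: C2 read [C2 read: already in S, no change] -> [S,I,S] (invalidations this op: 0; running total: 1)
Op 7: C1 read [C1 read from I: others=['C0=S', 'C2=S'] -> C1=S, others downsized to S] -> [S,S,S] (invalidations this op: 0; running total: 1)
Op 8: C1 write [C1 write: invalidate ['C0=S', 'C2=S'] -> C1=M] -> [I,M,I] (invalidations this op: 2; running total: 3)

Answer: 3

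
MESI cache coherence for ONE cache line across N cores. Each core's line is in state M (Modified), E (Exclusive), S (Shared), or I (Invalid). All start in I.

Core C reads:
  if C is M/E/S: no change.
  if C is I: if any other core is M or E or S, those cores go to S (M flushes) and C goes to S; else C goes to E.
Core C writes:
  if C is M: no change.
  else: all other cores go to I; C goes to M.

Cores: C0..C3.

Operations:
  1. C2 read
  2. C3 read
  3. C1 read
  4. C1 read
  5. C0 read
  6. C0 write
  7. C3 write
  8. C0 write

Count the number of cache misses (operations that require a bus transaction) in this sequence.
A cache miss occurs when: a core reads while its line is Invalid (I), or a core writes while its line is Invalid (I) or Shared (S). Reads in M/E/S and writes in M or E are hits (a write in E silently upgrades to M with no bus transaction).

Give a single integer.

Answer: 7

Derivation:
Op 1: C2 read [C2 read from I: no other sharers -> C2=E (exclusive)] -> [I,I,E,I] [MISS #1: read from I]
Op 2: C3 read [C3 read from I: others=['C2=E'] -> C3=S, others downsized to S] -> [I,I,S,S] [MISS #2: read from I]
Op 3: C1 read [C1 read from I: others=['C2=S', 'C3=S'] -> C1=S, others downsized to S] -> [I,S,S,S] [MISS #3: read from I]
Op 4: C1 read [C1 read: already in S, no change] -> [I,S,S,S] [hit: read from S]
Op 5: C0 read [C0 read from I: others=['C1=S', 'C2=S', 'C3=S'] -> C0=S, others downsized to S] -> [S,S,S,S] [MISS #4: read from I]
Op 6: C0 write [C0 write: invalidate ['C1=S', 'C2=S', 'C3=S'] -> C0=M] -> [M,I,I,I] [MISS #5: write from S]
Op 7: C3 write [C3 write: invalidate ['C0=M'] -> C3=M] -> [I,I,I,M] [MISS #6: write from I]
Op 8: C0 write [C0 write: invalidate ['C3=M'] -> C0=M] -> [M,I,I,I] [MISS #7: write from I]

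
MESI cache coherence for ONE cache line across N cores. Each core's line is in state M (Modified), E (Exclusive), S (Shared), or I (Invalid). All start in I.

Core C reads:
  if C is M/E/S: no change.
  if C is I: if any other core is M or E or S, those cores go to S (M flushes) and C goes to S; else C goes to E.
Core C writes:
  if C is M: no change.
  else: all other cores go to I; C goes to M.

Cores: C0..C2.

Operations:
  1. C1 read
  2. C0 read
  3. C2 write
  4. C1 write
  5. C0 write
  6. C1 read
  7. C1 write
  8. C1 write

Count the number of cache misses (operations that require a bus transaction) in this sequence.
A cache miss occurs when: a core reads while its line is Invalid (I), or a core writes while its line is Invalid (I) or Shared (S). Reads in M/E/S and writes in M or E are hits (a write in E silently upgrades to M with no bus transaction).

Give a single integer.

Op 1: C1 read [C1 read from I: no other sharers -> C1=E (exclusive)] -> [I,E,I] [MISS #1: read from I]
Op 2: C0 read [C0 read from I: others=['C1=E'] -> C0=S, others downsized to S] -> [S,S,I] [MISS #2: read from I]
Op 3: C2 write [C2 write: invalidate ['C0=S', 'C1=S'] -> C2=M] -> [I,I,M] [MISS #3: write from I]
Op 4: C1 write [C1 write: invalidate ['C2=M'] -> C1=M] -> [I,M,I] [MISS #4: write from I]
Op 5: C0 write [C0 write: invalidate ['C1=M'] -> C0=M] -> [M,I,I] [MISS #5: write from I]
Op 6: C1 read [C1 read from I: others=['C0=M'] -> C1=S, others downsized to S] -> [S,S,I] [MISS #6: read from I]
Op 7: C1 write [C1 write: invalidate ['C0=S'] -> C1=M] -> [I,M,I] [MISS #7: write from S]
Op 8: C1 write [C1 write: already M (modified), no change] -> [I,M,I] [hit: write from M]

Answer: 7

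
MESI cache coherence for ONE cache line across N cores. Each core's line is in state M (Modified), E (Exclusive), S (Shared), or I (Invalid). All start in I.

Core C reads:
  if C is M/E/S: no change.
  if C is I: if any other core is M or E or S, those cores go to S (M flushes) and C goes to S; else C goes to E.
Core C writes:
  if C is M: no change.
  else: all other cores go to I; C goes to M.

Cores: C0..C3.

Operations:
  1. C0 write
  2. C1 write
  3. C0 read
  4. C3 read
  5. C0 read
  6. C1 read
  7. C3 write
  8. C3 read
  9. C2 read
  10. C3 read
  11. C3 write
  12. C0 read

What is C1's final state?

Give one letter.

Op 1: C0 write [C0 write: invalidate none -> C0=M] -> [M,I,I,I]
Op 2: C1 write [C1 write: invalidate ['C0=M'] -> C1=M] -> [I,M,I,I]
Op 3: C0 read [C0 read from I: others=['C1=M'] -> C0=S, others downsized to S] -> [S,S,I,I]
Op 4: C3 read [C3 read from I: others=['C0=S', 'C1=S'] -> C3=S, others downsized to S] -> [S,S,I,S]
Op 5: C0 read [C0 read: already in S, no change] -> [S,S,I,S]
Op 6: C1 read [C1 read: already in S, no change] -> [S,S,I,S]
Op 7: C3 write [C3 write: invalidate ['C0=S', 'C1=S'] -> C3=M] -> [I,I,I,M]
Op 8: C3 read [C3 read: already in M, no change] -> [I,I,I,M]
Op 9: C2 read [C2 read from I: others=['C3=M'] -> C2=S, others downsized to S] -> [I,I,S,S]
Op 10: C3 read [C3 read: already in S, no change] -> [I,I,S,S]
Op 11: C3 write [C3 write: invalidate ['C2=S'] -> C3=M] -> [I,I,I,M]
Op 12: C0 read [C0 read from I: others=['C3=M'] -> C0=S, others downsized to S] -> [S,I,I,S]

Answer: I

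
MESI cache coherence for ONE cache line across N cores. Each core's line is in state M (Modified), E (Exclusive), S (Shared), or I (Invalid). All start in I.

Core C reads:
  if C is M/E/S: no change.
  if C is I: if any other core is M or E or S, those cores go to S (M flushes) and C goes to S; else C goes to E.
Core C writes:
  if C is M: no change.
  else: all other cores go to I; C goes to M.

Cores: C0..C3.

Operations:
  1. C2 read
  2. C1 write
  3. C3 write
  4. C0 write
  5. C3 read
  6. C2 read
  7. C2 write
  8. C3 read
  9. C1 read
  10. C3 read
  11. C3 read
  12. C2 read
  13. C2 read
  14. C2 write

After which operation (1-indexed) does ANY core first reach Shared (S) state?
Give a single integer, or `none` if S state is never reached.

Op 1: C2 read [C2 read from I: no other sharers -> C2=E (exclusive)] -> [I,I,E,I]
Op 2: C1 write [C1 write: invalidate ['C2=E'] -> C1=M] -> [I,M,I,I]
Op 3: C3 write [C3 write: invalidate ['C1=M'] -> C3=M] -> [I,I,I,M]
Op 4: C0 write [C0 write: invalidate ['C3=M'] -> C0=M] -> [M,I,I,I]
Op 5: C3 read [C3 read from I: others=['C0=M'] -> C3=S, others downsized to S] -> [S,I,I,S]
  -> First S state at op 5; remaining ops need not be traced.

Answer: 5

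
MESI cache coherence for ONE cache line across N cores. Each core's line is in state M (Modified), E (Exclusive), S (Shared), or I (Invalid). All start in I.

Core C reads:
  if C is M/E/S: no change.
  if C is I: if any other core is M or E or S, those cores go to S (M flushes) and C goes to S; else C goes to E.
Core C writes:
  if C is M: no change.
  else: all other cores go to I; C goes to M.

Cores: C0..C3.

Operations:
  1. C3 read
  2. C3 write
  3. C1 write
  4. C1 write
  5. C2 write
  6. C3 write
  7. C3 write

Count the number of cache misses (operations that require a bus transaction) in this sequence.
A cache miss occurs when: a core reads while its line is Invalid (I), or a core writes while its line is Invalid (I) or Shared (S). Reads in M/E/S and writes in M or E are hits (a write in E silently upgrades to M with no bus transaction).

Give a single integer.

Op 1: C3 read [C3 read from I: no other sharers -> C3=E (exclusive)] -> [I,I,I,E] [MISS #1: read from I]
Op 2: C3 write [C3 write: invalidate none -> C3=M] -> [I,I,I,M] [hit: write from E is a silent E->M upgrade, no bus transaction]
Op 3: C1 write [C1 write: invalidate ['C3=M'] -> C1=M] -> [I,M,I,I] [MISS #2: write from I]
Op 4: C1 write [C1 write: already M (modified), no change] -> [I,M,I,I] [hit: write from M]
Op 5: C2 write [C2 write: invalidate ['C1=M'] -> C2=M] -> [I,I,M,I] [MISS #3: write from I]
Op 6: C3 write [C3 write: invalidate ['C2=M'] -> C3=M] -> [I,I,I,M] [MISS #4: write from I]
Op 7: C3 write [C3 write: already M (modified), no change] -> [I,I,I,M] [hit: write from M]

Answer: 4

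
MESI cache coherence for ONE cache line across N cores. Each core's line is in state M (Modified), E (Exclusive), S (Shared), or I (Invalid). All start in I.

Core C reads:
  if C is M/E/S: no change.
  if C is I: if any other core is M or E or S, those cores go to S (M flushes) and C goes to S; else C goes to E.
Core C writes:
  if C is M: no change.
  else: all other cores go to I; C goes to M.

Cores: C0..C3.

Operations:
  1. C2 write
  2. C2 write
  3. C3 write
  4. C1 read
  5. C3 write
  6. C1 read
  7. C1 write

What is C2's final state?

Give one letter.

Op 1: C2 write [C2 write: invalidate none -> C2=M] -> [I,I,M,I]
Op 2: C2 write [C2 write: already M (modified), no change] -> [I,I,M,I]
Op 3: C3 write [C3 write: invalidate ['C2=M'] -> C3=M] -> [I,I,I,M]
Op 4: C1 read [C1 read from I: others=['C3=M'] -> C1=S, others downsized to S] -> [I,S,I,S]
Op 5: C3 write [C3 write: invalidate ['C1=S'] -> C3=M] -> [I,I,I,M]
Op 6: C1 read [C1 read from I: others=['C3=M'] -> C1=S, others downsized to S] -> [I,S,I,S]
Op 7: C1 write [C1 write: invalidate ['C3=S'] -> C1=M] -> [I,M,I,I]

Answer: I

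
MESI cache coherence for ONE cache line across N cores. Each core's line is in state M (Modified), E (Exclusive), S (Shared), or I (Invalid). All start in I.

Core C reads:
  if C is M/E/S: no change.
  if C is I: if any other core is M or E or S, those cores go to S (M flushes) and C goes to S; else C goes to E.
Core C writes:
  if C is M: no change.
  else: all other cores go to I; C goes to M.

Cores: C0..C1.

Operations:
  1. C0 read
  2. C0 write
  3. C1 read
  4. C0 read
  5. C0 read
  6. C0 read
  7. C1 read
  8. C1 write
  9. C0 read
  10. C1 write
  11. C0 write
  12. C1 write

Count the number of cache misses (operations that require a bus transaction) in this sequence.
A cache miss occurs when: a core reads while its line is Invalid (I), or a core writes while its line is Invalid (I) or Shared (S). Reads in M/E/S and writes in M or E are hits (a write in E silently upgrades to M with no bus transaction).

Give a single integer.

Op 1: C0 read [C0 read from I: no other sharers -> C0=E (exclusive)] -> [E,I] [MISS #1: read from I]
Op 2: C0 write [C0 write: invalidate none -> C0=M] -> [M,I] [hit: write from E is a silent E->M upgrade, no bus transaction]
Op 3: C1 read [C1 read from I: others=['C0=M'] -> C1=S, others downsized to S] -> [S,S] [MISS #2: read from I]
Op 4: C0 read [C0 read: already in S, no change] -> [S,S] [hit: read from S]
Op 5: C0 read [C0 read: already in S, no change] -> [S,S] [hit: read from S]
Op 6: C0 read [C0 read: already in S, no change] -> [S,S] [hit: read from S]
Op 7: C1 read [C1 read: already in S, no change] -> [S,S] [hit: read from S]
Op 8: C1 write [C1 write: invalidate ['C0=S'] -> C1=M] -> [I,M] [MISS #3: write from S]
Op 9: C0 read [C0 read from I: others=['C1=M'] -> C0=S, others downsized to S] -> [S,S] [MISS #4: read from I]
Op 10: C1 write [C1 write: invalidate ['C0=S'] -> C1=M] -> [I,M] [MISS #5: write from S]
Op 11: C0 write [C0 write: invalidate ['C1=M'] -> C0=M] -> [M,I] [MISS #6: write from I]
Op 12: C1 write [C1 write: invalidate ['C0=M'] -> C1=M] -> [I,M] [MISS #7: write from I]

Answer: 7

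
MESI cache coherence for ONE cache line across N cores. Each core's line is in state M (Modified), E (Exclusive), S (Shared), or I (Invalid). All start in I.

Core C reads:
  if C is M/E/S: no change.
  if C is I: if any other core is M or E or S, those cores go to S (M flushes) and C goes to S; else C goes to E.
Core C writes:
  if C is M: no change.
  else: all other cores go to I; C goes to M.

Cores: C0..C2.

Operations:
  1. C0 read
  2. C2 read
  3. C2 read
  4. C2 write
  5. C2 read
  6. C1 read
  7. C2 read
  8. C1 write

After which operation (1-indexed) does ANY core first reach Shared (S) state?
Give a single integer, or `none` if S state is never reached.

Op 1: C0 read [C0 read from I: no other sharers -> C0=E (exclusive)] -> [E,I,I]
Op 2: C2 read [C2 read from I: others=['C0=E'] -> C2=S, others downsized to S] -> [S,I,S]
  -> First S state at op 2; remaining ops need not be traced.

Answer: 2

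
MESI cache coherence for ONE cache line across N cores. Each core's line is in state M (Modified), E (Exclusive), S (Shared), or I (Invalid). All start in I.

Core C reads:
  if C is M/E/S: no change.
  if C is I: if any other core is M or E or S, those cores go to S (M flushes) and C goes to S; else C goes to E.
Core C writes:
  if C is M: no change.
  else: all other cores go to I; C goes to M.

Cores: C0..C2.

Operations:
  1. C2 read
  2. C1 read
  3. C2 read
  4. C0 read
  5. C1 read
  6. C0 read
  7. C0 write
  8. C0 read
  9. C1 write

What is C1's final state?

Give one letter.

Answer: M

Derivation:
Op 1: C2 read [C2 read from I: no other sharers -> C2=E (exclusive)] -> [I,I,E]
Op 2: C1 read [C1 read from I: others=['C2=E'] -> C1=S, others downsized to S] -> [I,S,S]
Op 3: C2 read [C2 read: already in S, no change] -> [I,S,S]
Op 4: C0 read [C0 read from I: others=['C1=S', 'C2=S'] -> C0=S, others downsized to S] -> [S,S,S]
Op 5: C1 read [C1 read: already in S, no change] -> [S,S,S]
Op 6: C0 read [C0 read: already in S, no change] -> [S,S,S]
Op 7: C0 write [C0 write: invalidate ['C1=S', 'C2=S'] -> C0=M] -> [M,I,I]
Op 8: C0 read [C0 read: already in M, no change] -> [M,I,I]
Op 9: C1 write [C1 write: invalidate ['C0=M'] -> C1=M] -> [I,M,I]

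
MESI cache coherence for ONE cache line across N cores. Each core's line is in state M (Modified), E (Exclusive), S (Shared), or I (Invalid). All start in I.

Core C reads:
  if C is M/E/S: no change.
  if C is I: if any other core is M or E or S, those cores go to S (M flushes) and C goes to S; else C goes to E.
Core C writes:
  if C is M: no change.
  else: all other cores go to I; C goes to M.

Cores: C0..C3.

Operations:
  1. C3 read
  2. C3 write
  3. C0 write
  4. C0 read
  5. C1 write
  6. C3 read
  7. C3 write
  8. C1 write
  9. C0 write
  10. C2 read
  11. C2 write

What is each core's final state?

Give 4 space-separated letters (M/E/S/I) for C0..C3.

Answer: I I M I

Derivation:
Op 1: C3 read [C3 read from I: no other sharers -> C3=E (exclusive)] -> [I,I,I,E]
Op 2: C3 write [C3 write: invalidate none -> C3=M] -> [I,I,I,M]
Op 3: C0 write [C0 write: invalidate ['C3=M'] -> C0=M] -> [M,I,I,I]
Op 4: C0 read [C0 read: already in M, no change] -> [M,I,I,I]
Op 5: C1 write [C1 write: invalidate ['C0=M'] -> C1=M] -> [I,M,I,I]
Op 6: C3 read [C3 read from I: others=['C1=M'] -> C3=S, others downsized to S] -> [I,S,I,S]
Op 7: C3 write [C3 write: invalidate ['C1=S'] -> C3=M] -> [I,I,I,M]
Op 8: C1 write [C1 write: invalidate ['C3=M'] -> C1=M] -> [I,M,I,I]
Op 9: C0 write [C0 write: invalidate ['C1=M'] -> C0=M] -> [M,I,I,I]
Op 10: C2 read [C2 read from I: others=['C0=M'] -> C2=S, others downsized to S] -> [S,I,S,I]
Op 11: C2 write [C2 write: invalidate ['C0=S'] -> C2=M] -> [I,I,M,I]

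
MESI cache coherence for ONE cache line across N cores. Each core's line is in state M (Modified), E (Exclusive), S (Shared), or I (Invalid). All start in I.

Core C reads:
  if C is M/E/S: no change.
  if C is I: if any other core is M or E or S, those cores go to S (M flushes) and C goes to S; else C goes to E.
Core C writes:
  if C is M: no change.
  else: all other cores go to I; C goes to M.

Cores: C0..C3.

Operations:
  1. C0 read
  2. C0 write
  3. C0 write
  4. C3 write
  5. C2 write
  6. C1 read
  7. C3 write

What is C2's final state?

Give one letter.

Op 1: C0 read [C0 read from I: no other sharers -> C0=E (exclusive)] -> [E,I,I,I]
Op 2: C0 write [C0 write: invalidate none -> C0=M] -> [M,I,I,I]
Op 3: C0 write [C0 write: already M (modified), no change] -> [M,I,I,I]
Op 4: C3 write [C3 write: invalidate ['C0=M'] -> C3=M] -> [I,I,I,M]
Op 5: C2 write [C2 write: invalidate ['C3=M'] -> C2=M] -> [I,I,M,I]
Op 6: C1 read [C1 read from I: others=['C2=M'] -> C1=S, others downsized to S] -> [I,S,S,I]
Op 7: C3 write [C3 write: invalidate ['C1=S', 'C2=S'] -> C3=M] -> [I,I,I,M]

Answer: I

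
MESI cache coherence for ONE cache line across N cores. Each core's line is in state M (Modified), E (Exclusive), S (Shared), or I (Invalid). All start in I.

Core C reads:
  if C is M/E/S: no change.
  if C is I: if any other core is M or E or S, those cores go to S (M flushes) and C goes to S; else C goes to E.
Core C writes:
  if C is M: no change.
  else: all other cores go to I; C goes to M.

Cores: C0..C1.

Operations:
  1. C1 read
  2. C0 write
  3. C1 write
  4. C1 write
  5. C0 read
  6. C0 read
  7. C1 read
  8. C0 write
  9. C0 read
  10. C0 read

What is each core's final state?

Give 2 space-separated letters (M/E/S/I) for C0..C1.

Op 1: C1 read [C1 read from I: no other sharers -> C1=E (exclusive)] -> [I,E]
Op 2: C0 write [C0 write: invalidate ['C1=E'] -> C0=M] -> [M,I]
Op 3: C1 write [C1 write: invalidate ['C0=M'] -> C1=M] -> [I,M]
Op 4: C1 write [C1 write: already M (modified), no change] -> [I,M]
Op 5: C0 read [C0 read from I: others=['C1=M'] -> C0=S, others downsized to S] -> [S,S]
Op 6: C0 read [C0 read: already in S, no change] -> [S,S]
Op 7: C1 read [C1 read: already in S, no change] -> [S,S]
Op 8: C0 write [C0 write: invalidate ['C1=S'] -> C0=M] -> [M,I]
Op 9: C0 read [C0 read: already in M, no change] -> [M,I]
Op 10: C0 read [C0 read: already in M, no change] -> [M,I]

Answer: M I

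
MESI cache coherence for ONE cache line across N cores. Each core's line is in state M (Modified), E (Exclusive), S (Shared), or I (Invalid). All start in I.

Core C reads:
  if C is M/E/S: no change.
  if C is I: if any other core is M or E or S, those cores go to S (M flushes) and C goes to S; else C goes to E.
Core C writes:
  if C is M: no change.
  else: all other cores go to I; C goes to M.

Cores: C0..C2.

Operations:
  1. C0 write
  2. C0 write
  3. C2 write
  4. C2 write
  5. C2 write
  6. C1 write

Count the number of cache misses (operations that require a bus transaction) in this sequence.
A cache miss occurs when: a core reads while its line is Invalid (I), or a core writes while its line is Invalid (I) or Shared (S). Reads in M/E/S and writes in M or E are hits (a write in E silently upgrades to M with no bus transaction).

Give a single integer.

Op 1: C0 write [C0 write: invalidate none -> C0=M] -> [M,I,I] [MISS #1: write from I]
Op 2: C0 write [C0 write: already M (modified), no change] -> [M,I,I] [hit: write from M]
Op 3: C2 write [C2 write: invalidate ['C0=M'] -> C2=M] -> [I,I,M] [MISS #2: write from I]
Op 4: C2 write [C2 write: already M (modified), no change] -> [I,I,M] [hit: write from M]
Op 5: C2 write [C2 write: already M (modified), no change] -> [I,I,M] [hit: write from M]
Op 6: C1 write [C1 write: invalidate ['C2=M'] -> C1=M] -> [I,M,I] [MISS #3: write from I]

Answer: 3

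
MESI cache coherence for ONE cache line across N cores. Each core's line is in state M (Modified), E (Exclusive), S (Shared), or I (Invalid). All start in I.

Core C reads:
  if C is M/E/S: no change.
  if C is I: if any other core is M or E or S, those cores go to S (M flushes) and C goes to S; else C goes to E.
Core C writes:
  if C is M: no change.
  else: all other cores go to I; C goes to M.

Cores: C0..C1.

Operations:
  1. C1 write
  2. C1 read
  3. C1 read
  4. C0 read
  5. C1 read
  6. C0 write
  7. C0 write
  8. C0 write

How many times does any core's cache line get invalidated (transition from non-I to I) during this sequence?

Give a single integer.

Op 1: C1 write [C1 write: invalidate none -> C1=M] -> [I,M] (invalidations this op: 0; running total: 0)
Op 2: C1 read [C1 read: already in M, no change] -> [I,M] (invalidations this op: 0; running total: 0)
Op 3: C1 read [C1 read: already in M, no change] -> [I,M] (invalidations this op: 0; running total: 0)
Op 4: C0 read [C0 read from I: others=['C1=M'] -> C0=S, others downsized to S] -> [S,S] (invalidations this op: 0; running total: 0)
Op 5: C1 read [C1 read: already in S, no change] -> [S,S] (invalidations this op: 0; running total: 0)
Op 6: C0 write [C0 write: invalidate ['C1=S'] -> C0=M] -> [M,I] (invalidations this op: 1; running total: 1)
Op 7: C0 write [C0 write: already M (modified), no change] -> [M,I] (invalidations this op: 0; running total: 1)
Op 8: C0 write [C0 write: already M (modified), no change] -> [M,I] (invalidations this op: 0; running total: 1)

Answer: 1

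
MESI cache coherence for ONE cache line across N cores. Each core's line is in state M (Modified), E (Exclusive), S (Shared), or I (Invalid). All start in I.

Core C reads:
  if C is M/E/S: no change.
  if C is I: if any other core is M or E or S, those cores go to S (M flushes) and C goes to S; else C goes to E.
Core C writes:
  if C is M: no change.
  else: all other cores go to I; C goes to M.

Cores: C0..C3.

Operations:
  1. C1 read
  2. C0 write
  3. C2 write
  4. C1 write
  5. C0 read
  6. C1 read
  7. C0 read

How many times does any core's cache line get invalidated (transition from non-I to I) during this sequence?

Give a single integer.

Answer: 3

Derivation:
Op 1: C1 read [C1 read from I: no other sharers -> C1=E (exclusive)] -> [I,E,I,I] (invalidations this op: 0; running total: 0)
Op 2: C0 write [C0 write: invalidate ['C1=E'] -> C0=M] -> [M,I,I,I] (invalidations this op: 1; running total: 1)
Op 3: C2 write [C2 write: invalidate ['C0=M'] -> C2=M] -> [I,I,M,I] (invalidations this op: 1; running total: 2)
Op 4: C1 write [C1 write: invalidate ['C2=M'] -> C1=M] -> [I,M,I,I] (invalidations this op: 1; running total: 3)
Op 5: C0 read [C0 read from I: others=['C1=M'] -> C0=S, others downsized to S] -> [S,S,I,I] (invalidations this op: 0; running total: 3)
Op 6: C1 read [C1 read: already in S, no change] -> [S,S,I,I] (invalidations this op: 0; running total: 3)
Op 7: C0 read [C0 read: already in S, no change] -> [S,S,I,I] (invalidations this op: 0; running total: 3)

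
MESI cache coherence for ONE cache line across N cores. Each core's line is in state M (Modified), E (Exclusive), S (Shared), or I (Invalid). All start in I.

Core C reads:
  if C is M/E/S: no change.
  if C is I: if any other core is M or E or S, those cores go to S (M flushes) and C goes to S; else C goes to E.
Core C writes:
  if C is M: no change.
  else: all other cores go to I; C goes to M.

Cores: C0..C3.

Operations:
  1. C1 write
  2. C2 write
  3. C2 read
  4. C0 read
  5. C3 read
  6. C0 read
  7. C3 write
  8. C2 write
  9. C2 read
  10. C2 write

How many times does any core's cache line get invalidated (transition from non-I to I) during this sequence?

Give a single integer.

Op 1: C1 write [C1 write: invalidate none -> C1=M] -> [I,M,I,I] (invalidations this op: 0; running total: 0)
Op 2: C2 write [C2 write: invalidate ['C1=M'] -> C2=M] -> [I,I,M,I] (invalidations this op: 1; running total: 1)
Op 3: C2 read [C2 read: already in M, no change] -> [I,I,M,I] (invalidations this op: 0; running total: 1)
Op 4: C0 read [C0 read from I: others=['C2=M'] -> C0=S, others downsized to S] -> [S,I,S,I] (invalidations this op: 0; running total: 1)
Op 5: C3 read [C3 read from I: others=['C0=S', 'C2=S'] -> C3=S, others downsized to S] -> [S,I,S,S] (invalidations this op: 0; running total: 1)
Op 6: C0 read [C0 read: already in S, no change] -> [S,I,S,S] (invalidations this op: 0; running total: 1)
Op 7: C3 write [C3 write: invalidate ['C0=S', 'C2=S'] -> C3=M] -> [I,I,I,M] (invalidations this op: 2; running total: 3)
Op 8: C2 write [C2 write: invalidate ['C3=M'] -> C2=M] -> [I,I,M,I] (invalidations this op: 1; running total: 4)
Op 9: C2 read [C2 read: already in M, no change] -> [I,I,M,I] (invalidations this op: 0; running total: 4)
Op 10: C2 write [C2 write: already M (modified), no change] -> [I,I,M,I] (invalidations this op: 0; running total: 4)

Answer: 4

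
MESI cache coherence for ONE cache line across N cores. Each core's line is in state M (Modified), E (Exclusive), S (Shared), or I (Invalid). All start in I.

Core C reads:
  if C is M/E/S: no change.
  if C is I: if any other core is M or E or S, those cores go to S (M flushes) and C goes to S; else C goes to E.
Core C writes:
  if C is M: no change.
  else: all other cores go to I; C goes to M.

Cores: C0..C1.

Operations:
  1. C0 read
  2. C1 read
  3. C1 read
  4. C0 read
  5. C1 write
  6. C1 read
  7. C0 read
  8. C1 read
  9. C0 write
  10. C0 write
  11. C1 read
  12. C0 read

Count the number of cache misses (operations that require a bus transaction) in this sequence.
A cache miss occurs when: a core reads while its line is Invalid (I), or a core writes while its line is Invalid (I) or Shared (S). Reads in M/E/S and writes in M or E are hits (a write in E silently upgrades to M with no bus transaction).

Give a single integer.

Op 1: C0 read [C0 read from I: no other sharers -> C0=E (exclusive)] -> [E,I] [MISS #1: read from I]
Op 2: C1 read [C1 read from I: others=['C0=E'] -> C1=S, others downsized to S] -> [S,S] [MISS #2: read from I]
Op 3: C1 read [C1 read: already in S, no change] -> [S,S] [hit: read from S]
Op 4: C0 read [C0 read: already in S, no change] -> [S,S] [hit: read from S]
Op 5: C1 write [C1 write: invalidate ['C0=S'] -> C1=M] -> [I,M] [MISS #3: write from S]
Op 6: C1 read [C1 read: already in M, no change] -> [I,M] [hit: read from M]
Op 7: C0 read [C0 read from I: others=['C1=M'] -> C0=S, others downsized to S] -> [S,S] [MISS #4: read from I]
Op 8: C1 read [C1 read: already in S, no change] -> [S,S] [hit: read from S]
Op 9: C0 write [C0 write: invalidate ['C1=S'] -> C0=M] -> [M,I] [MISS #5: write from S]
Op 10: C0 write [C0 write: already M (modified), no change] -> [M,I] [hit: write from M]
Op 11: C1 read [C1 read from I: others=['C0=M'] -> C1=S, others downsized to S] -> [S,S] [MISS #6: read from I]
Op 12: C0 read [C0 read: already in S, no change] -> [S,S] [hit: read from S]

Answer: 6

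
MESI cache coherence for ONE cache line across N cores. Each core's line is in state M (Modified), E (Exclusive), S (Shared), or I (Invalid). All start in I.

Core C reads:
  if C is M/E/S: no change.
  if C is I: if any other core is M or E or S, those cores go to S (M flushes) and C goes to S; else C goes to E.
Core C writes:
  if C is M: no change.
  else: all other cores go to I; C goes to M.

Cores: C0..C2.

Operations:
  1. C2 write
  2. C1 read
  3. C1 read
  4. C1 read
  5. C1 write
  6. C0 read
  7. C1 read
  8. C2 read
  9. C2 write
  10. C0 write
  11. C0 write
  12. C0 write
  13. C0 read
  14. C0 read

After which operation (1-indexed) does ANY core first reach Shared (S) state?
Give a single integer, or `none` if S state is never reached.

Answer: 2

Derivation:
Op 1: C2 write [C2 write: invalidate none -> C2=M] -> [I,I,M]
Op 2: C1 read [C1 read from I: others=['C2=M'] -> C1=S, others downsized to S] -> [I,S,S]
  -> First S state at op 2; remaining ops need not be traced.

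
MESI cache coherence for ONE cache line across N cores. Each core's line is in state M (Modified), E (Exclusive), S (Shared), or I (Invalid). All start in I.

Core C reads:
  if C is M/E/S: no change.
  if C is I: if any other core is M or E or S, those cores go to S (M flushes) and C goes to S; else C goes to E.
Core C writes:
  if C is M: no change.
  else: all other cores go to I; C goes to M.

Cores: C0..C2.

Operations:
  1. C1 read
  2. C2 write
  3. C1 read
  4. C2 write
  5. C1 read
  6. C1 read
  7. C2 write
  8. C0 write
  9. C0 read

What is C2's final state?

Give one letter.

Answer: I

Derivation:
Op 1: C1 read [C1 read from I: no other sharers -> C1=E (exclusive)] -> [I,E,I]
Op 2: C2 write [C2 write: invalidate ['C1=E'] -> C2=M] -> [I,I,M]
Op 3: C1 read [C1 read from I: others=['C2=M'] -> C1=S, others downsized to S] -> [I,S,S]
Op 4: C2 write [C2 write: invalidate ['C1=S'] -> C2=M] -> [I,I,M]
Op 5: C1 read [C1 read from I: others=['C2=M'] -> C1=S, others downsized to S] -> [I,S,S]
Op 6: C1 read [C1 read: already in S, no change] -> [I,S,S]
Op 7: C2 write [C2 write: invalidate ['C1=S'] -> C2=M] -> [I,I,M]
Op 8: C0 write [C0 write: invalidate ['C2=M'] -> C0=M] -> [M,I,I]
Op 9: C0 read [C0 read: already in M, no change] -> [M,I,I]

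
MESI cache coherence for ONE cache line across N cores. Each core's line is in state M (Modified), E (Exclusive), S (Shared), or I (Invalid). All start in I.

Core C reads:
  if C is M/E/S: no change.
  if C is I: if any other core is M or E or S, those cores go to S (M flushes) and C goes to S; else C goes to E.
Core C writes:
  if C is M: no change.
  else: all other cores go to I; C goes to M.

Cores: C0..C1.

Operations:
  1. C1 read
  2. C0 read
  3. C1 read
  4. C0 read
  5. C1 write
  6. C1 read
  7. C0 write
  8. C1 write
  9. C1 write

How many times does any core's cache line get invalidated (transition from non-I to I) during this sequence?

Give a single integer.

Op 1: C1 read [C1 read from I: no other sharers -> C1=E (exclusive)] -> [I,E] (invalidations this op: 0; running total: 0)
Op 2: C0 read [C0 read from I: others=['C1=E'] -> C0=S, others downsized to S] -> [S,S] (invalidations this op: 0; running total: 0)
Op 3: C1 read [C1 read: already in S, no change] -> [S,S] (invalidations this op: 0; running total: 0)
Op 4: C0 read [C0 read: already in S, no change] -> [S,S] (invalidations this op: 0; running total: 0)
Op 5: C1 write [C1 write: invalidate ['C0=S'] -> C1=M] -> [I,M] (invalidations this op: 1; running total: 1)
Op 6: C1 read [C1 read: already in M, no change] -> [I,M] (invalidations this op: 0; running total: 1)
Op 7: C0 write [C0 write: invalidate ['C1=M'] -> C0=M] -> [M,I] (invalidations this op: 1; running total: 2)
Op 8: C1 write [C1 write: invalidate ['C0=M'] -> C1=M] -> [I,M] (invalidations this op: 1; running total: 3)
Op 9: C1 write [C1 write: already M (modified), no change] -> [I,M] (invalidations this op: 0; running total: 3)

Answer: 3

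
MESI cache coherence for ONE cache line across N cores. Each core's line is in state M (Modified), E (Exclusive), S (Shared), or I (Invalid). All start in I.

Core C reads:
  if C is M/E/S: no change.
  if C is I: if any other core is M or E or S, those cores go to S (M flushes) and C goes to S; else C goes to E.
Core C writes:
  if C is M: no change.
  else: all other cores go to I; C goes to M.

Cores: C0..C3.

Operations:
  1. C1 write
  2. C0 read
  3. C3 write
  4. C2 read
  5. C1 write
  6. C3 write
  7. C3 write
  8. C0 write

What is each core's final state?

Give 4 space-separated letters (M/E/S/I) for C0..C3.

Answer: M I I I

Derivation:
Op 1: C1 write [C1 write: invalidate none -> C1=M] -> [I,M,I,I]
Op 2: C0 read [C0 read from I: others=['C1=M'] -> C0=S, others downsized to S] -> [S,S,I,I]
Op 3: C3 write [C3 write: invalidate ['C0=S', 'C1=S'] -> C3=M] -> [I,I,I,M]
Op 4: C2 read [C2 read from I: others=['C3=M'] -> C2=S, others downsized to S] -> [I,I,S,S]
Op 5: C1 write [C1 write: invalidate ['C2=S', 'C3=S'] -> C1=M] -> [I,M,I,I]
Op 6: C3 write [C3 write: invalidate ['C1=M'] -> C3=M] -> [I,I,I,M]
Op 7: C3 write [C3 write: already M (modified), no change] -> [I,I,I,M]
Op 8: C0 write [C0 write: invalidate ['C3=M'] -> C0=M] -> [M,I,I,I]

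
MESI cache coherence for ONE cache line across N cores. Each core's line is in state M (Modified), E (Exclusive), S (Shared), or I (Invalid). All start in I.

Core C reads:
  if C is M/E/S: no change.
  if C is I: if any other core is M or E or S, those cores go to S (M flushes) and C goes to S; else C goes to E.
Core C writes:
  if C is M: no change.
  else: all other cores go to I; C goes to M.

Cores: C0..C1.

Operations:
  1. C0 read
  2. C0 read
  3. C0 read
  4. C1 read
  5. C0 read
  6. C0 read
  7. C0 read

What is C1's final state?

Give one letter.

Op 1: C0 read [C0 read from I: no other sharers -> C0=E (exclusive)] -> [E,I]
Op 2: C0 read [C0 read: already in E, no change] -> [E,I]
Op 3: C0 read [C0 read: already in E, no change] -> [E,I]
Op 4: C1 read [C1 read from I: others=['C0=E'] -> C1=S, others downsized to S] -> [S,S]
Op 5: C0 read [C0 read: already in S, no change] -> [S,S]
Op 6: C0 read [C0 read: already in S, no change] -> [S,S]
Op 7: C0 read [C0 read: already in S, no change] -> [S,S]

Answer: S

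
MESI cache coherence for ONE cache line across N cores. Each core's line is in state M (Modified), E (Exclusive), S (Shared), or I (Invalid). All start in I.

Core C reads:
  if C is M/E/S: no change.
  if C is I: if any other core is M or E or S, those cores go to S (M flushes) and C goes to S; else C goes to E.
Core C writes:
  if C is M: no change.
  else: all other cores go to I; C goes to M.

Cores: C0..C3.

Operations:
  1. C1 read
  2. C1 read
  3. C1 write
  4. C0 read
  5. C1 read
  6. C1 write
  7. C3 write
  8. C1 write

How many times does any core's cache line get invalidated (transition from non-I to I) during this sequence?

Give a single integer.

Op 1: C1 read [C1 read from I: no other sharers -> C1=E (exclusive)] -> [I,E,I,I] (invalidations this op: 0; running total: 0)
Op 2: C1 read [C1 read: already in E, no change] -> [I,E,I,I] (invalidations this op: 0; running total: 0)
Op 3: C1 write [C1 write: invalidate none -> C1=M] -> [I,M,I,I] (invalidations this op: 0; running total: 0)
Op 4: C0 read [C0 read from I: others=['C1=M'] -> C0=S, others downsized to S] -> [S,S,I,I] (invalidations this op: 0; running total: 0)
Op 5: C1 read [C1 read: already in S, no change] -> [S,S,I,I] (invalidations this op: 0; running total: 0)
Op 6: C1 write [C1 write: invalidate ['C0=S'] -> C1=M] -> [I,M,I,I] (invalidations this op: 1; running total: 1)
Op 7: C3 write [C3 write: invalidate ['C1=M'] -> C3=M] -> [I,I,I,M] (invalidations this op: 1; running total: 2)
Op 8: C1 write [C1 write: invalidate ['C3=M'] -> C1=M] -> [I,M,I,I] (invalidations this op: 1; running total: 3)

Answer: 3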